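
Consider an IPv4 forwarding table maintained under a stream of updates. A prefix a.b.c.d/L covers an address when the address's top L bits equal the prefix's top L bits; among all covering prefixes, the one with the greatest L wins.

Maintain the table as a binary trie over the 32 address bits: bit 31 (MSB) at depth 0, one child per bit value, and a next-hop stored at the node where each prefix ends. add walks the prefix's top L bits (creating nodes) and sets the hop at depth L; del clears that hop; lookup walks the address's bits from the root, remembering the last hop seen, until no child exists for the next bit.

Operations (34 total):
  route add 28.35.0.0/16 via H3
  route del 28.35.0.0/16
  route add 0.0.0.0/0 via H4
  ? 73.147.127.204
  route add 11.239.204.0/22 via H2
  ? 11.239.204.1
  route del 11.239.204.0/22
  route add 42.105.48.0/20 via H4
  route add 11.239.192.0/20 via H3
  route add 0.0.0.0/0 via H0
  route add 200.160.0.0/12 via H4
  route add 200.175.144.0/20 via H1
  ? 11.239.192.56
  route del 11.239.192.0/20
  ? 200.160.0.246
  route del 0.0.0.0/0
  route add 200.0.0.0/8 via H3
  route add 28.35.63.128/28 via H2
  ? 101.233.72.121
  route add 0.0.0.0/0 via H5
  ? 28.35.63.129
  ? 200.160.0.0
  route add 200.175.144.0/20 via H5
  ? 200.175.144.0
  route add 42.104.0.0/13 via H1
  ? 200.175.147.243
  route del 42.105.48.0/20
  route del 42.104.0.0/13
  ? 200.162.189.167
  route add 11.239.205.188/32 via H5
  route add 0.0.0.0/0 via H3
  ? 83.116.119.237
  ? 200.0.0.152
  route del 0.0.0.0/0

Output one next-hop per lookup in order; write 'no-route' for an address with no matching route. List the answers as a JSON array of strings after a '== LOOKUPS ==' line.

Apply in order:
  + 28.35.0.0/16 (H3) depth=16
  del 28.35.0.0/16 (clear depth 16)
  + 0.0.0.0/0 (H4) depth=0
  Q 73.147.127.204: descend 0 ; hops seen [H4] ; pick H4
  + 11.239.204.0/22 (H2) depth=22
  Q 11.239.204.1: descend 0000101111101111110011 ; hops seen [H4,H2] ; pick H2
  del 11.239.204.0/22 (clear depth 22)
  + 42.105.48.0/20 (H4) depth=20
  + 11.239.192.0/20 (H3) depth=20
  + 0.0.0.0/0 (H0) depth=0
  + 200.160.0.0/12 (H4) depth=12
  + 200.175.144.0/20 (H1) depth=20
  Q 11.239.192.56: descend 00001011111011111100 ; hops seen [H0,H3] ; pick H3
  del 11.239.192.0/20 (clear depth 20)
  Q 200.160.0.246: descend 110010001010 ; hops seen [H0,H4] ; pick H4
  del 0.0.0.0/0 (clear depth 0)
  + 200.0.0.0/8 (H3) depth=8
  + 28.35.63.128/28 (H2) depth=28
  Q 101.233.72.121: descend 0 ; hops seen [∅] ; pick no-route
  + 0.0.0.0/0 (H5) depth=0
  Q 28.35.63.129: descend 0001110000100011001111111000 ; hops seen [H5,H2] ; pick H2
  Q 200.160.0.0: descend 110010001010 ; hops seen [H5,H3,H4] ; pick H4
  + 200.175.144.0/20 (H5) depth=20
  Q 200.175.144.0: descend 11001000101011111001 ; hops seen [H5,H3,H4,H5] ; pick H5
  + 42.104.0.0/13 (H1) depth=13
  Q 200.175.147.243: descend 11001000101011111001 ; hops seen [H5,H3,H4,H5] ; pick H5
  del 42.105.48.0/20 (clear depth 20)
  del 42.104.0.0/13 (clear depth 13)
  Q 200.162.189.167: descend 110010001010 ; hops seen [H5,H3,H4] ; pick H4
  + 11.239.205.188/32 (H5) depth=32
  + 0.0.0.0/0 (H3) depth=0
  Q 83.116.119.237: descend 0 ; hops seen [H3] ; pick H3
  Q 200.0.0.152: descend 11001000 ; hops seen [H3,H3] ; pick H3
  del 0.0.0.0/0 (clear depth 0)

== LOOKUPS ==
["H4","H2","H3","H4","no-route","H2","H4","H5","H5","H4","H3","H3"]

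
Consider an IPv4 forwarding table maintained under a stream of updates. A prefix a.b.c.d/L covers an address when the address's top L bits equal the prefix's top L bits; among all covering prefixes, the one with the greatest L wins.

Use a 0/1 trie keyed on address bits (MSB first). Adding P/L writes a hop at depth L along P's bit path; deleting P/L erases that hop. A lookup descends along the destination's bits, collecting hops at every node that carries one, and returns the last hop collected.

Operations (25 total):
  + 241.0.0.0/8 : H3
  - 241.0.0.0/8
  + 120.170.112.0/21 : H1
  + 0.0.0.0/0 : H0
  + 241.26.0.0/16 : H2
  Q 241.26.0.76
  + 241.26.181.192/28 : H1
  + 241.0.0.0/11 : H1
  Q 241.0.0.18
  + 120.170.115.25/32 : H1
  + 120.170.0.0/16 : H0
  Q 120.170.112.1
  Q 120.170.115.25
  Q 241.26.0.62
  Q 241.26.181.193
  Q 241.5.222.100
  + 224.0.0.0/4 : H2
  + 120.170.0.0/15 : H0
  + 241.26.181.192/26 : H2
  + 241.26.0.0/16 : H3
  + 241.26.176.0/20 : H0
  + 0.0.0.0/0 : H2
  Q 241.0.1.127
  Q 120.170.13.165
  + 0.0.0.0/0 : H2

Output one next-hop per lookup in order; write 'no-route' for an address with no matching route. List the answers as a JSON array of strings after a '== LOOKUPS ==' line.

Trace:
  + 241.0.0.0/8 (H3) depth=8
  del 241.0.0.0/8 (clear depth 8)
  + 120.170.112.0/21 (H1) depth=21
  + 0.0.0.0/0 (H0) depth=0
  + 241.26.0.0/16 (H2) depth=16
  Q 241.26.0.76: descend 1111000100011010 ; hops seen [H0,H2] ; pick H2
  + 241.26.181.192/28 (H1) depth=28
  + 241.0.0.0/11 (H1) depth=11
  Q 241.0.0.18: descend 11110001000 ; hops seen [H0,H1] ; pick H1
  + 120.170.115.25/32 (H1) depth=32
  + 120.170.0.0/16 (H0) depth=16
  Q 120.170.112.1: descend 0111100010101010011100 ; hops seen [H0,H0,H1] ; pick H1
  Q 120.170.115.25: descend 01111000101010100111001100011001 ; hops seen [H0,H0,H1,H1] ; pick H1
  Q 241.26.0.62: descend 1111000100011010 ; hops seen [H0,H1,H2] ; pick H2
  Q 241.26.181.193: descend 1111000100011010101101011100 ; hops seen [H0,H1,H2,H1] ; pick H1
  Q 241.5.222.100: descend 11110001000 ; hops seen [H0,H1] ; pick H1
  + 224.0.0.0/4 (H2) depth=4
  + 120.170.0.0/15 (H0) depth=15
  + 241.26.181.192/26 (H2) depth=26
  + 241.26.0.0/16 (H3) depth=16
  + 241.26.176.0/20 (H0) depth=20
  + 0.0.0.0/0 (H2) depth=0
  Q 241.0.1.127: descend 11110001000 ; hops seen [H2,H1] ; pick H1
  Q 120.170.13.165: descend 01111000101010100 ; hops seen [H2,H0,H0] ; pick H0
  + 0.0.0.0/0 (H2) depth=0

== LOOKUPS ==
["H2","H1","H1","H1","H2","H1","H1","H1","H0"]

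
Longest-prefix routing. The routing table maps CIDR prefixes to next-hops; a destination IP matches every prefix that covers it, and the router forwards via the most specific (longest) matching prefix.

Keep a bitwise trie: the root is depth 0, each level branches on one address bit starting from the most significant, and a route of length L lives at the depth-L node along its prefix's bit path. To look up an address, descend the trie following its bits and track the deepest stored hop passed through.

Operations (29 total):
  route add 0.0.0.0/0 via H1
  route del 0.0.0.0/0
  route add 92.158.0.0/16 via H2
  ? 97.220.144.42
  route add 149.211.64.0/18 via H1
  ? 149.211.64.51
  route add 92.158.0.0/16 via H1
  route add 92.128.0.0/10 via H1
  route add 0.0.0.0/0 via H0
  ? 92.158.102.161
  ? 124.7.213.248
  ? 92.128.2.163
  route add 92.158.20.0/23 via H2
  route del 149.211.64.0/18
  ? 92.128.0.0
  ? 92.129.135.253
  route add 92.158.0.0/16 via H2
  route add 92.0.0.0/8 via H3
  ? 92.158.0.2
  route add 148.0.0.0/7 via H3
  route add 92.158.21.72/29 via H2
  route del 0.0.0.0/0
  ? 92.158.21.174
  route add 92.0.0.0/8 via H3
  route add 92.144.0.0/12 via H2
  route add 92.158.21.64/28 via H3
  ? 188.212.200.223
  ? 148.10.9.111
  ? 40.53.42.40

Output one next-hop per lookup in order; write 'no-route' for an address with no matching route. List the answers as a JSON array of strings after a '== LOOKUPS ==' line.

Apply in order:
  add 0.0.0.0/0 -> H1 at depth 0
  - 0.0.0.0/0 clear@0
  add 92.158.0.0/16 -> H2 at depth 16
  lookup 97.220.144.42: bits 01 walk d0:-→d1:-→d2:- -> no-route
  add 149.211.64.0/18 -> H1 at depth 18
  lookup 149.211.64.51: bits 100101011101001101 walk d0:-→d1:-→d2:-→d3:-→d4:-→d5:-→d6:-→d7:-→d8:-→d9:-→d10:-→d11:-→d12:-→d13:-→d14:-→d15:-→d16:-→d17:-→d18:H1 -> H1
  add 92.158.0.0/16 -> H1 at depth 16
  add 92.128.0.0/10 -> H1 at depth 10
  add 0.0.0.0/0 -> H0 at depth 0
  lookup 92.158.102.161: bits 0101110010011110 walk d0:H0→d1:-→d2:-→d3:-→d4:-→d5:-→d6:-→d7:-→d8:-→d9:-→d10:H1→d11:-→d12:-→d13:-→d14:-→d15:-→d16:H1 -> H1
  lookup 124.7.213.248: bits 01 walk d0:H0→d1:-→d2:- -> H0
  lookup 92.128.2.163: bits 01011100100 walk d0:H0→d1:-→d2:-→d3:-→d4:-→d5:-→d6:-→d7:-→d8:-→d9:-→d10:H1→d11:- -> H1
  add 92.158.20.0/23 -> H2 at depth 23
  - 149.211.64.0/18 clear@18
  lookup 92.128.0.0: bits 01011100100 walk d0:H0→d1:-→d2:-→d3:-→d4:-→d5:-→d6:-→d7:-→d8:-→d9:-→d10:H1→d11:- -> H1
  lookup 92.129.135.253: bits 01011100100 walk d0:H0→d1:-→d2:-→d3:-→d4:-→d5:-→d6:-→d7:-→d8:-→d9:-→d10:H1→d11:- -> H1
  add 92.158.0.0/16 -> H2 at depth 16
  add 92.0.0.0/8 -> H3 at depth 8
  lookup 92.158.0.2: bits 0101110010011110000 walk d0:H0→d1:-→d2:-→d3:-→d4:-→d5:-→d6:-→d7:-→d8:H3→d9:-→d10:H1→d11:-→d12:-→d13:-→d14:-→d15:-→d16:H2→d17:-→d18:-→d19:- -> H2
  add 148.0.0.0/7 -> H3 at depth 7
  add 92.158.21.72/29 -> H2 at depth 29
  - 0.0.0.0/0 clear@0
  lookup 92.158.21.174: bits 010111001001111000010101 walk d0:-→d1:-→d2:-→d3:-→d4:-→d5:-→d6:-→d7:-→d8:H3→d9:-→d10:H1→d11:-→d12:-→d13:-→d14:-→d15:-→d16:H2→d17:-→d18:-→d19:-→d20:-→d21:-→d22:-→d23:H2→d24:- -> H2
  add 92.0.0.0/8 -> H3 at depth 8
  add 92.144.0.0/12 -> H2 at depth 12
  add 92.158.21.64/28 -> H3 at depth 28
  lookup 188.212.200.223: bits 10 walk d0:-→d1:-→d2:- -> no-route
  lookup 148.10.9.111: bits 1001010 walk d0:-→d1:-→d2:-→d3:-→d4:-→d5:-→d6:-→d7:H3 -> H3
  lookup 40.53.42.40: bits 0 walk d0:-→d1:- -> no-route

== LOOKUPS ==
["no-route","H1","H1","H0","H1","H1","H1","H2","H2","no-route","H3","no-route"]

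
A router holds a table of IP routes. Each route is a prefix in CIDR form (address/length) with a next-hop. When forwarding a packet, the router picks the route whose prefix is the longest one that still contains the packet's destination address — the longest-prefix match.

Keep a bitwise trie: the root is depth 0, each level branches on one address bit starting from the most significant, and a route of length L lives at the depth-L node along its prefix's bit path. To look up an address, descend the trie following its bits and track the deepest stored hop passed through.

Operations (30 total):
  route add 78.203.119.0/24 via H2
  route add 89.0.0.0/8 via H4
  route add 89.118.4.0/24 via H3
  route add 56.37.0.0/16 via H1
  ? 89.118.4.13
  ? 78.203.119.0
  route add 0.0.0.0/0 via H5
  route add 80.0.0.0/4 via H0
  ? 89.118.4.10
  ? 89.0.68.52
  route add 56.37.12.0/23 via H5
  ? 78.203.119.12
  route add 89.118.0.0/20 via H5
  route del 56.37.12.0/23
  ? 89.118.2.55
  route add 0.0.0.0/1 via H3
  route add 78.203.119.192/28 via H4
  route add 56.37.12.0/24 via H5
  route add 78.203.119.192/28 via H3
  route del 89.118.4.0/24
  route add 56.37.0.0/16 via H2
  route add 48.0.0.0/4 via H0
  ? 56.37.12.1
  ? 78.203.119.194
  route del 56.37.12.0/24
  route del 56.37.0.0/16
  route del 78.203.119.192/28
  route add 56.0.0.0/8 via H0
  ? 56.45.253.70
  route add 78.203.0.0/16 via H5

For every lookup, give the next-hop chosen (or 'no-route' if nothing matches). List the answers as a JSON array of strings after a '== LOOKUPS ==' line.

Trace:
  add 78.203.119.0/24 -> H2 at depth 24
  add 89.0.0.0/8 -> H4 at depth 8
  add 89.118.4.0/24 -> H3 at depth 24
  add 56.37.0.0/16 -> H1 at depth 16
  lookup 89.118.4.13: bits 010110010111011000000100 walk d0:-→d1:-→d2:-→d3:-→d4:-→d5:-→d6:-→d7:-→d8:H4→d9:-→d10:-→d11:-→d12:-→d13:-→d14:-→d15:-→d16:-→d17:-→d18:-→d19:-→d20:-→d21:-→d22:-→d23:-→d24:H3 -> H3
  lookup 78.203.119.0: bits 010011101100101101110111 walk d0:-→d1:-→d2:-→d3:-→d4:-→d5:-→d6:-→d7:-→d8:-→d9:-→d10:-→d11:-→d12:-→d13:-→d14:-→d15:-→d16:-→d17:-→d18:-→d19:-→d20:-→d21:-→d22:-→d23:-→d24:H2 -> H2
  add 0.0.0.0/0 -> H5 at depth 0
  add 80.0.0.0/4 -> H0 at depth 4
  lookup 89.118.4.10: bits 010110010111011000000100 walk d0:H5→d1:-→d2:-→d3:-→d4:H0→d5:-→d6:-→d7:-→d8:H4→d9:-→d10:-→d11:-→d12:-→d13:-→d14:-→d15:-→d16:-→d17:-→d18:-→d19:-→d20:-→d21:-→d22:-→d23:-→d24:H3 -> H3
  lookup 89.0.68.52: bits 010110010 walk d0:H5→d1:-→d2:-→d3:-→d4:H0→d5:-→d6:-→d7:-→d8:H4→d9:- -> H4
  add 56.37.12.0/23 -> H5 at depth 23
  lookup 78.203.119.12: bits 010011101100101101110111 walk d0:H5→d1:-→d2:-→d3:-→d4:-→d5:-→d6:-→d7:-→d8:-→d9:-→d10:-→d11:-→d12:-→d13:-→d14:-→d15:-→d16:-→d17:-→d18:-→d19:-→d20:-→d21:-→d22:-→d23:-→d24:H2 -> H2
  add 89.118.0.0/20 -> H5 at depth 20
  - 56.37.12.0/23 clear@23
  lookup 89.118.2.55: bits 010110010111011000000 walk d0:H5→d1:-→d2:-→d3:-→d4:H0→d5:-→d6:-→d7:-→d8:H4→d9:-→d10:-→d11:-→d12:-→d13:-→d14:-→d15:-→d16:-→d17:-→d18:-→d19:-→d20:H5→d21:- -> H5
  add 0.0.0.0/1 -> H3 at depth 1
  add 78.203.119.192/28 -> H4 at depth 28
  add 56.37.12.0/24 -> H5 at depth 24
  add 78.203.119.192/28 -> H3 at depth 28
  - 89.118.4.0/24 clear@24
  add 56.37.0.0/16 -> H2 at depth 16
  add 48.0.0.0/4 -> H0 at depth 4
  lookup 56.37.12.1: bits 001110000010010100001100 walk d0:H5→d1:H3→d2:-→d3:-→d4:H0→d5:-→d6:-→d7:-→d8:-→d9:-→d10:-→d11:-→d12:-→d13:-→d14:-→d15:-→d16:H2→d17:-→d18:-→d19:-→d20:-→d21:-→d22:-→d23:-→d24:H5 -> H5
  lookup 78.203.119.194: bits 0100111011001011011101111100 walk d0:H5→d1:H3→d2:-→d3:-→d4:-→d5:-→d6:-→d7:-→d8:-→d9:-→d10:-→d11:-→d12:-→d13:-→d14:-→d15:-→d16:-→d17:-→d18:-→d19:-→d20:-→d21:-→d22:-→d23:-→d24:H2→d25:-→d26:-→d27:-→d28:H3 -> H3
  - 56.37.12.0/24 clear@24
  - 56.37.0.0/16 clear@16
  - 78.203.119.192/28 clear@28
  add 56.0.0.0/8 -> H0 at depth 8
  lookup 56.45.253.70: bits 001110000010 walk d0:H5→d1:H3→d2:-→d3:-→d4:H0→d5:-→d6:-→d7:-→d8:H0→d9:-→d10:-→d11:-→d12:- -> H0
  add 78.203.0.0/16 -> H5 at depth 16

== LOOKUPS ==
["H3","H2","H3","H4","H2","H5","H5","H3","H0"]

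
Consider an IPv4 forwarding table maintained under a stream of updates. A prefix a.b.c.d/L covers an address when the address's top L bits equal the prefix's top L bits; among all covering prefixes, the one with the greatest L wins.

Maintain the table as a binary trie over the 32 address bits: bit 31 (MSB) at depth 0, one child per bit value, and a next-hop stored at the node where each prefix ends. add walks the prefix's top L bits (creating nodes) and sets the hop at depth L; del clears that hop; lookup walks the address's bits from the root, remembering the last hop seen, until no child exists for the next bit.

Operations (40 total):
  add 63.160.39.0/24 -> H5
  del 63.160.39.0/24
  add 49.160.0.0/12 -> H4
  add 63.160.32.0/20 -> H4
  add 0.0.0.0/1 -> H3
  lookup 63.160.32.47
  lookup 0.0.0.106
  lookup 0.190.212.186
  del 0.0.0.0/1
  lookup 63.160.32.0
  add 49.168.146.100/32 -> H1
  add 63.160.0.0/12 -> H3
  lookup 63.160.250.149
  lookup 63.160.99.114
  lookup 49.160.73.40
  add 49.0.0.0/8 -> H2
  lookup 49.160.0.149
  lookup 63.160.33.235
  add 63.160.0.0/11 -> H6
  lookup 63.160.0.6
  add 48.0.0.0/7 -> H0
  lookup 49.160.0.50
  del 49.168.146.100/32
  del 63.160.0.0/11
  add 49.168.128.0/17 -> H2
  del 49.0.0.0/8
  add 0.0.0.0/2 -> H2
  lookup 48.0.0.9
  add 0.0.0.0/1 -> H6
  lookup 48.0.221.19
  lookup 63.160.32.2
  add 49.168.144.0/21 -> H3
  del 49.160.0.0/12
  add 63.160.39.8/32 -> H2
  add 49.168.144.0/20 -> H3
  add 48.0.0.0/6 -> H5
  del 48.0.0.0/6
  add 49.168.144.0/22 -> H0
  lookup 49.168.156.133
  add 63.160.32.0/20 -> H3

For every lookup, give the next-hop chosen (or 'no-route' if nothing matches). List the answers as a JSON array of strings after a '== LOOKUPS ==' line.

Apply in order:
  add 63.160.39.0/24 -> H5 at depth 24
  del 63.160.39.0/24 (clear depth 24)
  add 49.160.0.0/12 -> H4 at depth 12
  add 63.160.32.0/20 -> H4 at depth 20
  add 0.0.0.0/1 -> H3 at depth 1
  Q 63.160.32.47: descend 001111111010000000100 ; hops seen [H3,H4] ; pick H4
  Q 0.0.0.106: descend 00 ; hops seen [H3] ; pick H3
  Q 0.190.212.186: descend 00 ; hops seen [H3] ; pick H3
  del 0.0.0.0/1 (clear depth 1)
  Q 63.160.32.0: descend 001111111010000000100 ; hops seen [H4] ; pick H4
  add 49.168.146.100/32 -> H1 at depth 32
  add 63.160.0.0/12 -> H3 at depth 12
  Q 63.160.250.149: descend 0011111110100000 ; hops seen [H3] ; pick H3
  Q 63.160.99.114: descend 00111111101000000 ; hops seen [H3] ; pick H3
  Q 49.160.73.40: descend 001100011010 ; hops seen [H4] ; pick H4
  add 49.0.0.0/8 -> H2 at depth 8
  Q 49.160.0.149: descend 001100011010 ; hops seen [H2,H4] ; pick H4
  Q 63.160.33.235: descend 001111111010000000100 ; hops seen [H3,H4] ; pick H4
  add 63.160.0.0/11 -> H6 at depth 11
  Q 63.160.0.6: descend 001111111010000000 ; hops seen [H6,H3] ; pick H3
  add 48.0.0.0/7 -> H0 at depth 7
  Q 49.160.0.50: descend 001100011010 ; hops seen [H0,H2,H4] ; pick H4
  del 49.168.146.100/32 (clear depth 32)
  del 63.160.0.0/11 (clear depth 11)
  add 49.168.128.0/17 -> H2 at depth 17
  del 49.0.0.0/8 (clear depth 8)
  add 0.0.0.0/2 -> H2 at depth 2
  Q 48.0.0.9: descend 0011000 ; hops seen [H2,H0] ; pick H0
  add 0.0.0.0/1 -> H6 at depth 1
  Q 48.0.221.19: descend 0011000 ; hops seen [H6,H2,H0] ; pick H0
  Q 63.160.32.2: descend 001111111010000000100 ; hops seen [H6,H2,H3,H4] ; pick H4
  add 49.168.144.0/21 -> H3 at depth 21
  del 49.160.0.0/12 (clear depth 12)
  add 63.160.39.8/32 -> H2 at depth 32
  add 49.168.144.0/20 -> H3 at depth 20
  add 48.0.0.0/6 -> H5 at depth 6
  del 48.0.0.0/6 (clear depth 6)
  add 49.168.144.0/22 -> H0 at depth 22
  Q 49.168.156.133: descend 00110001101010001001 ; hops seen [H6,H2,H0,H2,H3] ; pick H3
  add 63.160.32.0/20 -> H3 at depth 20

== LOOKUPS ==
["H4","H3","H3","H4","H3","H3","H4","H4","H4","H3","H4","H0","H0","H4","H3"]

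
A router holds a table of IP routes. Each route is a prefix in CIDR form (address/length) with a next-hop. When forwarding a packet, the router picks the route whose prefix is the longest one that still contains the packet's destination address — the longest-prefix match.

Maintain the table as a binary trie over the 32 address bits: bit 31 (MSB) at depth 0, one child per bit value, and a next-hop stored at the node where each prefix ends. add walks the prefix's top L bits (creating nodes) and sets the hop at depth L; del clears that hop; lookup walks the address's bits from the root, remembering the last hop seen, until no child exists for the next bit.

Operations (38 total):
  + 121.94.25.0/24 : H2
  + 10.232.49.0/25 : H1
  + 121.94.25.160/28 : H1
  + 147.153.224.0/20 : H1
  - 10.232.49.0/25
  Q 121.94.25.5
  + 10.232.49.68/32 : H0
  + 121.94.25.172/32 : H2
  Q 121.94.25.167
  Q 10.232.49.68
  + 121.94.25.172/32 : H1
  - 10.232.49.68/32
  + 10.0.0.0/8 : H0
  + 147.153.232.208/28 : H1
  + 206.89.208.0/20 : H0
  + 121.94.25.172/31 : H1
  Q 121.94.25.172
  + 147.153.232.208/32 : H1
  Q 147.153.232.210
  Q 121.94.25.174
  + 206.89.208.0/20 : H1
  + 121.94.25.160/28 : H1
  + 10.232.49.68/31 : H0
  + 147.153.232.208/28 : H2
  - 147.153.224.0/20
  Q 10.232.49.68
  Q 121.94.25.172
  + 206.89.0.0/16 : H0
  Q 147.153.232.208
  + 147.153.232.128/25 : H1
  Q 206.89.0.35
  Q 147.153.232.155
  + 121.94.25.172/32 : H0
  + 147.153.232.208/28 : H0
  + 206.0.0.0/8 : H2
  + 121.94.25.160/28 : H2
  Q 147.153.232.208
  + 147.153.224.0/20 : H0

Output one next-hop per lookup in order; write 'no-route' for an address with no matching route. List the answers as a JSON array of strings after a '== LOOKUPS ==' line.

Apply in order:
  + 121.94.25.0/24 (H2) depth=24
  + 10.232.49.0/25 (H1) depth=25
  + 121.94.25.160/28 (H1) depth=28
  + 147.153.224.0/20 (H1) depth=20
  del 10.232.49.0/25 (clear depth 25)
  lookup 121.94.25.5: bits 011110010101111000011001 walk d0:-→d1:-→d2:-→d3:-→d4:-→d5:-→d6:-→d7:-→d8:-→d9:-→d10:-→d11:-→d12:-→d13:-→d14:-→d15:-→d16:-→d17:-→d18:-→d19:-→d20:-→d21:-→d22:-→d23:-→d24:H2 -> H2
  + 10.232.49.68/32 (H0) depth=32
  + 121.94.25.172/32 (H2) depth=32
  lookup 121.94.25.167: bits 0111100101011110000110011010 walk d0:-→d1:-→d2:-→d3:-→d4:-→d5:-→d6:-→d7:-→d8:-→d9:-→d10:-→d11:-→d12:-→d13:-→d14:-→d15:-→d16:-→d17:-→d18:-→d19:-→d20:-→d21:-→d22:-→d23:-→d24:H2→d25:-→d26:-→d27:-→d28:H1 -> H1
  lookup 10.232.49.68: bits 00001010111010000011000101000100 walk d0:-→d1:-→d2:-→d3:-→d4:-→d5:-→d6:-→d7:-→d8:-→d9:-→d10:-→d11:-→d12:-→d13:-→d14:-→d15:-→d16:-→d17:-→d18:-→d19:-→d20:-→d21:-→d22:-→d23:-→d24:-→d25:-→d26:-→d27:-→d28:-→d29:-→d30:-→d31:-→d32:H0 -> H0
  + 121.94.25.172/32 (H1) depth=32
  del 10.232.49.68/32 (clear depth 32)
  + 10.0.0.0/8 (H0) depth=8
  + 147.153.232.208/28 (H1) depth=28
  + 206.89.208.0/20 (H0) depth=20
  + 121.94.25.172/31 (H1) depth=31
  lookup 121.94.25.172: bits 01111001010111100001100110101100 walk d0:-→d1:-→d2:-→d3:-→d4:-→d5:-→d6:-→d7:-→d8:-→d9:-→d10:-→d11:-→d12:-→d13:-→d14:-→d15:-→d16:-→d17:-→d18:-→d19:-→d20:-→d21:-→d22:-→d23:-→d24:H2→d25:-→d26:-→d27:-→d28:H1→d29:-→d30:-→d31:H1→d32:H1 -> H1
  + 147.153.232.208/32 (H1) depth=32
  lookup 147.153.232.210: bits 100100111001100111101000110100 walk d0:-→d1:-→d2:-→d3:-→d4:-→d5:-→d6:-→d7:-→d8:-→d9:-→d10:-→d11:-→d12:-→d13:-→d14:-→d15:-→d16:-→d17:-→d18:-→d19:-→d20:H1→d21:-→d22:-→d23:-→d24:-→d25:-→d26:-→d27:-→d28:H1→d29:-→d30:- -> H1
  lookup 121.94.25.174: bits 011110010101111000011001101011 walk d0:-→d1:-→d2:-→d3:-→d4:-→d5:-→d6:-→d7:-→d8:-→d9:-→d10:-→d11:-→d12:-→d13:-→d14:-→d15:-→d16:-→d17:-→d18:-→d19:-→d20:-→d21:-→d22:-→d23:-→d24:H2→d25:-→d26:-→d27:-→d28:H1→d29:-→d30:- -> H1
  + 206.89.208.0/20 (H1) depth=20
  + 121.94.25.160/28 (H1) depth=28
  + 10.232.49.68/31 (H0) depth=31
  + 147.153.232.208/28 (H2) depth=28
  del 147.153.224.0/20 (clear depth 20)
  lookup 10.232.49.68: bits 00001010111010000011000101000100 walk d0:-→d1:-→d2:-→d3:-→d4:-→d5:-→d6:-→d7:-→d8:H0→d9:-→d10:-→d11:-→d12:-→d13:-→d14:-→d15:-→d16:-→d17:-→d18:-→d19:-→d20:-→d21:-→d22:-→d23:-→d24:-→d25:-→d26:-→d27:-→d28:-→d29:-→d30:-→d31:H0→d32:- -> H0
  lookup 121.94.25.172: bits 01111001010111100001100110101100 walk d0:-→d1:-→d2:-→d3:-→d4:-→d5:-→d6:-→d7:-→d8:-→d9:-→d10:-→d11:-→d12:-→d13:-→d14:-→d15:-→d16:-→d17:-→d18:-→d19:-→d20:-→d21:-→d22:-→d23:-→d24:H2→d25:-→d26:-→d27:-→d28:H1→d29:-→d30:-→d31:H1→d32:H1 -> H1
  + 206.89.0.0/16 (H0) depth=16
  lookup 147.153.232.208: bits 10010011100110011110100011010000 walk d0:-→d1:-→d2:-→d3:-→d4:-→d5:-→d6:-→d7:-→d8:-→d9:-→d10:-→d11:-→d12:-→d13:-→d14:-→d15:-→d16:-→d17:-→d18:-→d19:-→d20:-→d21:-→d22:-→d23:-→d24:-→d25:-→d26:-→d27:-→d28:H2→d29:-→d30:-→d31:-→d32:H1 -> H1
  + 147.153.232.128/25 (H1) depth=25
  lookup 206.89.0.35: bits 1100111001011001 walk d0:-→d1:-→d2:-→d3:-→d4:-→d5:-→d6:-→d7:-→d8:-→d9:-→d10:-→d11:-→d12:-→d13:-→d14:-→d15:-→d16:H0 -> H0
  lookup 147.153.232.155: bits 1001001110011001111010001 walk d0:-→d1:-→d2:-→d3:-→d4:-→d5:-→d6:-→d7:-→d8:-→d9:-→d10:-→d11:-→d12:-→d13:-→d14:-→d15:-→d16:-→d17:-→d18:-→d19:-→d20:-→d21:-→d22:-→d23:-→d24:-→d25:H1 -> H1
  + 121.94.25.172/32 (H0) depth=32
  + 147.153.232.208/28 (H0) depth=28
  + 206.0.0.0/8 (H2) depth=8
  + 121.94.25.160/28 (H2) depth=28
  lookup 147.153.232.208: bits 10010011100110011110100011010000 walk d0:-→d1:-→d2:-→d3:-→d4:-→d5:-→d6:-→d7:-→d8:-→d9:-→d10:-→d11:-→d12:-→d13:-→d14:-→d15:-→d16:-→d17:-→d18:-→d19:-→d20:-→d21:-→d22:-→d23:-→d24:-→d25:H1→d26:-→d27:-→d28:H0→d29:-→d30:-→d31:-→d32:H1 -> H1
  + 147.153.224.0/20 (H0) depth=20

== LOOKUPS ==
["H2","H1","H0","H1","H1","H1","H0","H1","H1","H0","H1","H1"]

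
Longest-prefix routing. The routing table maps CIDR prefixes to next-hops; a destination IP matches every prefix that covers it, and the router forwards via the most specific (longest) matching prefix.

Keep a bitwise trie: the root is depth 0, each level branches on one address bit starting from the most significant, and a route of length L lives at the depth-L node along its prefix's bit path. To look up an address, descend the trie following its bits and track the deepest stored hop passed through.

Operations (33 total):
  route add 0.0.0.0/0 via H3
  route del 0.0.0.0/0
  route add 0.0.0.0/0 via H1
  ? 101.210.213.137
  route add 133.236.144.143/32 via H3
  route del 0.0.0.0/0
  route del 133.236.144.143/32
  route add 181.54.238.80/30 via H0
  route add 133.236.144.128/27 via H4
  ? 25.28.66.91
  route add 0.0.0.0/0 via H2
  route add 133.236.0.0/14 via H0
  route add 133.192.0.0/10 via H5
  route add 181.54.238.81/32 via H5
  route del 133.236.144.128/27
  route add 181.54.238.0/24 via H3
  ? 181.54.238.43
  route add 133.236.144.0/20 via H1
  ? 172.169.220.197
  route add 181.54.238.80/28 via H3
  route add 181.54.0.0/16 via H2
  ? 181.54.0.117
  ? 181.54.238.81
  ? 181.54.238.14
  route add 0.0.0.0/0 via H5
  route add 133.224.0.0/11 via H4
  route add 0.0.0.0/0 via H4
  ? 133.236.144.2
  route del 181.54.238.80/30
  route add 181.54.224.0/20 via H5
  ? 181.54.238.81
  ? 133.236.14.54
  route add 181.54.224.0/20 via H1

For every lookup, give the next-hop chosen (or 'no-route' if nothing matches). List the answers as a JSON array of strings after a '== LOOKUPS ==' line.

Apply in order:
  add 0.0.0.0/0 -> H3 at depth 0
  del 0.0.0.0/0 (clear depth 0)
  add 0.0.0.0/0 -> H1 at depth 0
  lookup 101.210.213.137: bits ε walk d0:H1 -> H1
  add 133.236.144.143/32 -> H3 at depth 32
  del 0.0.0.0/0 (clear depth 0)
  del 133.236.144.143/32 (clear depth 32)
  add 181.54.238.80/30 -> H0 at depth 30
  add 133.236.144.128/27 -> H4 at depth 27
  lookup 25.28.66.91: bits ε walk d0:- -> no-route
  add 0.0.0.0/0 -> H2 at depth 0
  add 133.236.0.0/14 -> H0 at depth 14
  add 133.192.0.0/10 -> H5 at depth 10
  add 181.54.238.81/32 -> H5 at depth 32
  del 133.236.144.128/27 (clear depth 27)
  add 181.54.238.0/24 -> H3 at depth 24
  lookup 181.54.238.43: bits 1011010100110110111011100 walk d0:H2→d1:-→d2:-→d3:-→d4:-→d5:-→d6:-→d7:-→d8:-→d9:-→d10:-→d11:-→d12:-→d13:-→d14:-→d15:-→d16:-→d17:-→d18:-→d19:-→d20:-→d21:-→d22:-→d23:-→d24:H3→d25:- -> H3
  add 133.236.144.0/20 -> H1 at depth 20
  lookup 172.169.220.197: bits 101 walk d0:H2→d1:-→d2:-→d3:- -> H2
  add 181.54.238.80/28 -> H3 at depth 28
  add 181.54.0.0/16 -> H2 at depth 16
  lookup 181.54.0.117: bits 1011010100110110 walk d0:H2→d1:-→d2:-→d3:-→d4:-→d5:-→d6:-→d7:-→d8:-→d9:-→d10:-→d11:-→d12:-→d13:-→d14:-→d15:-→d16:H2 -> H2
  lookup 181.54.238.81: bits 10110101001101101110111001010001 walk d0:H2→d1:-→d2:-→d3:-→d4:-→d5:-→d6:-→d7:-→d8:-→d9:-→d10:-→d11:-→d12:-→d13:-→d14:-→d15:-→d16:H2→d17:-→d18:-→d19:-→d20:-→d21:-→d22:-→d23:-→d24:H3→d25:-→d26:-→d27:-→d28:H3→d29:-→d30:H0→d31:-→d32:H5 -> H5
  lookup 181.54.238.14: bits 1011010100110110111011100 walk d0:H2→d1:-→d2:-→d3:-→d4:-→d5:-→d6:-→d7:-→d8:-→d9:-→d10:-→d11:-→d12:-→d13:-→d14:-→d15:-→d16:H2→d17:-→d18:-→d19:-→d20:-→d21:-→d22:-→d23:-→d24:H3→d25:- -> H3
  add 0.0.0.0/0 -> H5 at depth 0
  add 133.224.0.0/11 -> H4 at depth 11
  add 0.0.0.0/0 -> H4 at depth 0
  lookup 133.236.144.2: bits 100001011110110010010000 walk d0:H4→d1:-→d2:-→d3:-→d4:-→d5:-→d6:-→d7:-→d8:-→d9:-→d10:H5→d11:H4→d12:-→d13:-→d14:H0→d15:-→d16:-→d17:-→d18:-→d19:-→d20:H1→d21:-→d22:-→d23:-→d24:- -> H1
  del 181.54.238.80/30 (clear depth 30)
  add 181.54.224.0/20 -> H5 at depth 20
  lookup 181.54.238.81: bits 10110101001101101110111001010001 walk d0:H4→d1:-→d2:-→d3:-→d4:-→d5:-→d6:-→d7:-→d8:-→d9:-→d10:-→d11:-→d12:-→d13:-→d14:-→d15:-→d16:H2→d17:-→d18:-→d19:-→d20:H5→d21:-→d22:-→d23:-→d24:H3→d25:-→d26:-→d27:-→d28:H3→d29:-→d30:-→d31:-→d32:H5 -> H5
  lookup 133.236.14.54: bits 1000010111101100 walk d0:H4→d1:-→d2:-→d3:-→d4:-→d5:-→d6:-→d7:-→d8:-→d9:-→d10:H5→d11:H4→d12:-→d13:-→d14:H0→d15:-→d16:- -> H0
  add 181.54.224.0/20 -> H1 at depth 20

== LOOKUPS ==
["H1","no-route","H3","H2","H2","H5","H3","H1","H5","H0"]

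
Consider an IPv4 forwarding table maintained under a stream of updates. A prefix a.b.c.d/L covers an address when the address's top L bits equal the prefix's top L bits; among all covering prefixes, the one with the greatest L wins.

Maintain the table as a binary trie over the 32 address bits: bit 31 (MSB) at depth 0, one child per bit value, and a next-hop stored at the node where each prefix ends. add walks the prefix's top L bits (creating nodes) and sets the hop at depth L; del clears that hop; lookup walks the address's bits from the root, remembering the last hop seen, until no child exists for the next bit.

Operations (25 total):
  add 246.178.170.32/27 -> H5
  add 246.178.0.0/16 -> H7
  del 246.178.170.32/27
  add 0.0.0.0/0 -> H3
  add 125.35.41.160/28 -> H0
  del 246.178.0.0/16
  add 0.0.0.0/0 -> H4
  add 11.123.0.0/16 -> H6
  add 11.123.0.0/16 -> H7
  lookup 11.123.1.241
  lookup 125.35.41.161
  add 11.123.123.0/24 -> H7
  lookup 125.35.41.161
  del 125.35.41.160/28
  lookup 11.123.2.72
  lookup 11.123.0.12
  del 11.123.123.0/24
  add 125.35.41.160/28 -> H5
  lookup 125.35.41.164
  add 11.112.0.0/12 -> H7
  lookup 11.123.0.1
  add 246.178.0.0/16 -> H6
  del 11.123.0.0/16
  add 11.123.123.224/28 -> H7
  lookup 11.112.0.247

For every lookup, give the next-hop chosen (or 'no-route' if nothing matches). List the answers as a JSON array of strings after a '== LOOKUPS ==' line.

Trace:
  add 246.178.170.32/27 -> H5 at depth 27
  add 246.178.0.0/16 -> H7 at depth 16
  - 246.178.170.32/27 clear@27
  add 0.0.0.0/0 -> H3 at depth 0
  add 125.35.41.160/28 -> H0 at depth 28
  - 246.178.0.0/16 clear@16
  add 0.0.0.0/0 -> H4 at depth 0
  add 11.123.0.0/16 -> H6 at depth 16
  add 11.123.0.0/16 -> H7 at depth 16
  ? 11.123.1.241  path d0:H4→d1:-→d2:-→d3:-→d4:-→d5:-→d6:-→d7:-→d8:-→d9:-→d10:-→d11:-→d12:-→d13:-→d14:-→d15:-→d16:H7  best=H7
  ? 125.35.41.161  path d0:H4→d1:-→d2:-→d3:-→d4:-→d5:-→d6:-→d7:-→d8:-→d9:-→d10:-→d11:-→d12:-→d13:-→d14:-→d15:-→d16:-→d17:-→d18:-→d19:-→d20:-→d21:-→d22:-→d23:-→d24:-→d25:-→d26:-→d27:-→d28:H0  best=H0
  add 11.123.123.0/24 -> H7 at depth 24
  ? 125.35.41.161  path d0:H4→d1:-→d2:-→d3:-→d4:-→d5:-→d6:-→d7:-→d8:-→d9:-→d10:-→d11:-→d12:-→d13:-→d14:-→d15:-→d16:-→d17:-→d18:-→d19:-→d20:-→d21:-→d22:-→d23:-→d24:-→d25:-→d26:-→d27:-→d28:H0  best=H0
  - 125.35.41.160/28 clear@28
  ? 11.123.2.72  path d0:H4→d1:-→d2:-→d3:-→d4:-→d5:-→d6:-→d7:-→d8:-→d9:-→d10:-→d11:-→d12:-→d13:-→d14:-→d15:-→d16:H7→d17:-  best=H7
  ? 11.123.0.12  path d0:H4→d1:-→d2:-→d3:-→d4:-→d5:-→d6:-→d7:-→d8:-→d9:-→d10:-→d11:-→d12:-→d13:-→d14:-→d15:-→d16:H7→d17:-  best=H7
  - 11.123.123.0/24 clear@24
  add 125.35.41.160/28 -> H5 at depth 28
  ? 125.35.41.164  path d0:H4→d1:-→d2:-→d3:-→d4:-→d5:-→d6:-→d7:-→d8:-→d9:-→d10:-→d11:-→d12:-→d13:-→d14:-→d15:-→d16:-→d17:-→d18:-→d19:-→d20:-→d21:-→d22:-→d23:-→d24:-→d25:-→d26:-→d27:-→d28:H5  best=H5
  add 11.112.0.0/12 -> H7 at depth 12
  ? 11.123.0.1  path d0:H4→d1:-→d2:-→d3:-→d4:-→d5:-→d6:-→d7:-→d8:-→d9:-→d10:-→d11:-→d12:H7→d13:-→d14:-→d15:-→d16:H7→d17:-  best=H7
  add 246.178.0.0/16 -> H6 at depth 16
  - 11.123.0.0/16 clear@16
  add 11.123.123.224/28 -> H7 at depth 28
  ? 11.112.0.247  path d0:H4→d1:-→d2:-→d3:-→d4:-→d5:-→d6:-→d7:-→d8:-→d9:-→d10:-→d11:-→d12:H7  best=H7

== LOOKUPS ==
["H7","H0","H0","H7","H7","H5","H7","H7"]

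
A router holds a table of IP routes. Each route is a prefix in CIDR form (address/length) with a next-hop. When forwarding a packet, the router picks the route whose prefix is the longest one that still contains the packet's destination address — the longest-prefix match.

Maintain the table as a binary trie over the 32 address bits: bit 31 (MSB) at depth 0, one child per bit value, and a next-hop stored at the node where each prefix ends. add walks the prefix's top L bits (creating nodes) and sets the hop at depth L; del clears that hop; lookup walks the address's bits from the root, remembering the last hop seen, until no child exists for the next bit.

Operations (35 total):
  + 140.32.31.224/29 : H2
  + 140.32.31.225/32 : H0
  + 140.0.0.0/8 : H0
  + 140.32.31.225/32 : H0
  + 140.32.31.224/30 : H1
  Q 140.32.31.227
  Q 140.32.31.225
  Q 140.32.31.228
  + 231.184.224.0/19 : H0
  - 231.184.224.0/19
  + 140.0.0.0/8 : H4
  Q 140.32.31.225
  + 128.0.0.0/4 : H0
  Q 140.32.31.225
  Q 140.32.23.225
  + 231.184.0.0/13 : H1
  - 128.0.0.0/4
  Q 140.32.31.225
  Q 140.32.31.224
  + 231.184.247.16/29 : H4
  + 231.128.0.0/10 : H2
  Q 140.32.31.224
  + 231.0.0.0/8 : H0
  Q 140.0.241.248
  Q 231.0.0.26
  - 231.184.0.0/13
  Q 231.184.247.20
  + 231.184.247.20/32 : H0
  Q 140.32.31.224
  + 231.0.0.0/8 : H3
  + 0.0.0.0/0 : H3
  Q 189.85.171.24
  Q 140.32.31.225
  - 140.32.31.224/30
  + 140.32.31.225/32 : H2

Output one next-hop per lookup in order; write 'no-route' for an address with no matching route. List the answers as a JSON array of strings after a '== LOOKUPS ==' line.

Process each operation:
  add 140.32.31.224/29 -> H2 at depth 29
  add 140.32.31.225/32 -> H0 at depth 32
  add 140.0.0.0/8 -> H0 at depth 8
  add 140.32.31.225/32 -> H0 at depth 32
  add 140.32.31.224/30 -> H1 at depth 30
  Q 140.32.31.227: descend 100011000010000000011111111000 ; hops seen [H0,H2,H1] ; pick H1
  Q 140.32.31.225: descend 10001100001000000001111111100001 ; hops seen [H0,H2,H1,H0] ; pick H0
  Q 140.32.31.228: descend 10001100001000000001111111100 ; hops seen [H0,H2] ; pick H2
  add 231.184.224.0/19 -> H0 at depth 19
  del 231.184.224.0/19 (clear depth 19)
  add 140.0.0.0/8 -> H4 at depth 8
  Q 140.32.31.225: descend 10001100001000000001111111100001 ; hops seen [H4,H2,H1,H0] ; pick H0
  add 128.0.0.0/4 -> H0 at depth 4
  Q 140.32.31.225: descend 10001100001000000001111111100001 ; hops seen [H0,H4,H2,H1,H0] ; pick H0
  Q 140.32.23.225: descend 10001100001000000001 ; hops seen [H0,H4] ; pick H4
  add 231.184.0.0/13 -> H1 at depth 13
  del 128.0.0.0/4 (clear depth 4)
  Q 140.32.31.225: descend 10001100001000000001111111100001 ; hops seen [H4,H2,H1,H0] ; pick H0
  Q 140.32.31.224: descend 1000110000100000000111111110000 ; hops seen [H4,H2,H1] ; pick H1
  add 231.184.247.16/29 -> H4 at depth 29
  add 231.128.0.0/10 -> H2 at depth 10
  Q 140.32.31.224: descend 1000110000100000000111111110000 ; hops seen [H4,H2,H1] ; pick H1
  add 231.0.0.0/8 -> H0 at depth 8
  Q 140.0.241.248: descend 1000110000 ; hops seen [H4] ; pick H4
  Q 231.0.0.26: descend 11100111 ; hops seen [H0] ; pick H0
  del 231.184.0.0/13 (clear depth 13)
  Q 231.184.247.20: descend 11100111101110001111011100010 ; hops seen [H0,H2,H4] ; pick H4
  add 231.184.247.20/32 -> H0 at depth 32
  Q 140.32.31.224: descend 1000110000100000000111111110000 ; hops seen [H4,H2,H1] ; pick H1
  add 231.0.0.0/8 -> H3 at depth 8
  add 0.0.0.0/0 -> H3 at depth 0
  Q 189.85.171.24: descend 10 ; hops seen [H3] ; pick H3
  Q 140.32.31.225: descend 10001100001000000001111111100001 ; hops seen [H3,H4,H2,H1,H0] ; pick H0
  del 140.32.31.224/30 (clear depth 30)
  add 140.32.31.225/32 -> H2 at depth 32

== LOOKUPS ==
["H1","H0","H2","H0","H0","H4","H0","H1","H1","H4","H0","H4","H1","H3","H0"]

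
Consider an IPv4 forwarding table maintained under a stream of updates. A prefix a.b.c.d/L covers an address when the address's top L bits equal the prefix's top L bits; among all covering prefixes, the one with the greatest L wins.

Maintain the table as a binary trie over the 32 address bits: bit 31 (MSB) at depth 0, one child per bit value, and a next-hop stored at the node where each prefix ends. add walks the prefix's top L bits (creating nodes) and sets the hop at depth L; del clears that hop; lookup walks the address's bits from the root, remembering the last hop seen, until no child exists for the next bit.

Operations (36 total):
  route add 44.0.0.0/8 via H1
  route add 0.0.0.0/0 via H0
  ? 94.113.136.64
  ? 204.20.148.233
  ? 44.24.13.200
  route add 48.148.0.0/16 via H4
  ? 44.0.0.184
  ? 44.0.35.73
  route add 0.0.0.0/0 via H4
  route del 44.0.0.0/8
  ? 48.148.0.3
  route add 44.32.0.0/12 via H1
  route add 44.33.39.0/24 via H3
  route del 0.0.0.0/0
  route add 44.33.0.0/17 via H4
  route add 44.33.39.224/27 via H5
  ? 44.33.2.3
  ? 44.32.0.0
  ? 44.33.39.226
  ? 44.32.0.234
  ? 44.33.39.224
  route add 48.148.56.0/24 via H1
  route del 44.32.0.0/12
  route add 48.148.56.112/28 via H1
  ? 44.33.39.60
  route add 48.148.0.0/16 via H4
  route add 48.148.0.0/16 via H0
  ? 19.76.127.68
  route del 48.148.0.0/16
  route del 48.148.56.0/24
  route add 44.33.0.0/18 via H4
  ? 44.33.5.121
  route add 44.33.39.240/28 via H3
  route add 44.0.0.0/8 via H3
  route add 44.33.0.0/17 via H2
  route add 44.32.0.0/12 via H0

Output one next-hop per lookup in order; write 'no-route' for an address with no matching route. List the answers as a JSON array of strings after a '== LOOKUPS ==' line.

Trace:
  add 44.0.0.0/8 -> H1 at depth 8
  add 0.0.0.0/0 -> H0 at depth 0
  Q 94.113.136.64: descend 0 ; hops seen [H0] ; pick H0
  Q 204.20.148.233: descend ε ; hops seen [H0] ; pick H0
  Q 44.24.13.200: descend 00101100 ; hops seen [H0,H1] ; pick H1
  add 48.148.0.0/16 -> H4 at depth 16
  Q 44.0.0.184: descend 00101100 ; hops seen [H0,H1] ; pick H1
  Q 44.0.35.73: descend 00101100 ; hops seen [H0,H1] ; pick H1
  add 0.0.0.0/0 -> H4 at depth 0
  - 44.0.0.0/8 clear@8
  Q 48.148.0.3: descend 0011000010010100 ; hops seen [H4,H4] ; pick H4
  add 44.32.0.0/12 -> H1 at depth 12
  add 44.33.39.0/24 -> H3 at depth 24
  - 0.0.0.0/0 clear@0
  add 44.33.0.0/17 -> H4 at depth 17
  add 44.33.39.224/27 -> H5 at depth 27
  Q 44.33.2.3: descend 001011000010000100 ; hops seen [H1,H4] ; pick H4
  Q 44.32.0.0: descend 001011000010000 ; hops seen [H1] ; pick H1
  Q 44.33.39.226: descend 001011000010000100100111111 ; hops seen [H1,H4,H3,H5] ; pick H5
  Q 44.32.0.234: descend 001011000010000 ; hops seen [H1] ; pick H1
  Q 44.33.39.224: descend 001011000010000100100111111 ; hops seen [H1,H4,H3,H5] ; pick H5
  add 48.148.56.0/24 -> H1 at depth 24
  - 44.32.0.0/12 clear@12
  add 48.148.56.112/28 -> H1 at depth 28
  Q 44.33.39.60: descend 001011000010000100100111 ; hops seen [H4,H3] ; pick H3
  add 48.148.0.0/16 -> H4 at depth 16
  add 48.148.0.0/16 -> H0 at depth 16
  Q 19.76.127.68: descend 00 ; hops seen [∅] ; pick no-route
  - 48.148.0.0/16 clear@16
  - 48.148.56.0/24 clear@24
  add 44.33.0.0/18 -> H4 at depth 18
  Q 44.33.5.121: descend 001011000010000100 ; hops seen [H4,H4] ; pick H4
  add 44.33.39.240/28 -> H3 at depth 28
  add 44.0.0.0/8 -> H3 at depth 8
  add 44.33.0.0/17 -> H2 at depth 17
  add 44.32.0.0/12 -> H0 at depth 12

== LOOKUPS ==
["H0","H0","H1","H1","H1","H4","H4","H1","H5","H1","H5","H3","no-route","H4"]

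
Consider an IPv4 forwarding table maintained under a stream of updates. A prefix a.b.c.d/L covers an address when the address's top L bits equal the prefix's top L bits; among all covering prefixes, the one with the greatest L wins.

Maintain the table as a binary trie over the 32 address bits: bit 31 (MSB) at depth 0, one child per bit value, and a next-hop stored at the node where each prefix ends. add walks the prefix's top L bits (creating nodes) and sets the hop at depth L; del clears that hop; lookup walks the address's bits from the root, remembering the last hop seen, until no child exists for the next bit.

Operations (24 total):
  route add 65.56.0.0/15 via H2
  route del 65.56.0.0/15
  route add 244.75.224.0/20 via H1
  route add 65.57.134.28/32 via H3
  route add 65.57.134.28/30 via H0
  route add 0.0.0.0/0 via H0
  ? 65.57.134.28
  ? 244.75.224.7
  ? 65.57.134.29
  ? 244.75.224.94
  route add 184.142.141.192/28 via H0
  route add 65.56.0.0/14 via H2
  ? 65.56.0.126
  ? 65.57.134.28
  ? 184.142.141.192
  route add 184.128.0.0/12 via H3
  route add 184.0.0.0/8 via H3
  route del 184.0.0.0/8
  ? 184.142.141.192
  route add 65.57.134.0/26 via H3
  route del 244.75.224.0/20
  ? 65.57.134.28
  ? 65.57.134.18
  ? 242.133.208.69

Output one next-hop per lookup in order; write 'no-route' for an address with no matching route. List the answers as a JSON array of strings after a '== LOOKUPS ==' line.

Process each operation:
  add 65.56.0.0/15 -> H2 at depth 15
  del 65.56.0.0/15 (clear depth 15)
  add 244.75.224.0/20 -> H1 at depth 20
  add 65.57.134.28/32 -> H3 at depth 32
  add 65.57.134.28/30 -> H0 at depth 30
  add 0.0.0.0/0 -> H0 at depth 0
  ? 65.57.134.28  path d0:H0→d1:-→d2:-→d3:-→d4:-→d5:-→d6:-→d7:-→d8:-→d9:-→d10:-→d11:-→d12:-→d13:-→d14:-→d15:-→d16:-→d17:-→d18:-→d19:-→d20:-→d21:-→d22:-→d23:-→d24:-→d25:-→d26:-→d27:-→d28:-→d29:-→d30:H0→d31:-→d32:H3  best=H3
  ? 244.75.224.7  path d0:H0→d1:-→d2:-→d3:-→d4:-→d5:-→d6:-→d7:-→d8:-→d9:-→d10:-→d11:-→d12:-→d13:-→d14:-→d15:-→d16:-→d17:-→d18:-→d19:-→d20:H1  best=H1
  ? 65.57.134.29  path d0:H0→d1:-→d2:-→d3:-→d4:-→d5:-→d6:-→d7:-→d8:-→d9:-→d10:-→d11:-→d12:-→d13:-→d14:-→d15:-→d16:-→d17:-→d18:-→d19:-→d20:-→d21:-→d22:-→d23:-→d24:-→d25:-→d26:-→d27:-→d28:-→d29:-→d30:H0→d31:-  best=H0
  ? 244.75.224.94  path d0:H0→d1:-→d2:-→d3:-→d4:-→d5:-→d6:-→d7:-→d8:-→d9:-→d10:-→d11:-→d12:-→d13:-→d14:-→d15:-→d16:-→d17:-→d18:-→d19:-→d20:H1  best=H1
  add 184.142.141.192/28 -> H0 at depth 28
  add 65.56.0.0/14 -> H2 at depth 14
  ? 65.56.0.126  path d0:H0→d1:-→d2:-→d3:-→d4:-→d5:-→d6:-→d7:-→d8:-→d9:-→d10:-→d11:-→d12:-→d13:-→d14:H2→d15:-  best=H2
  ? 65.57.134.28  path d0:H0→d1:-→d2:-→d3:-→d4:-→d5:-→d6:-→d7:-→d8:-→d9:-→d10:-→d11:-→d12:-→d13:-→d14:H2→d15:-→d16:-→d17:-→d18:-→d19:-→d20:-→d21:-→d22:-→d23:-→d24:-→d25:-→d26:-→d27:-→d28:-→d29:-→d30:H0→d31:-→d32:H3  best=H3
  ? 184.142.141.192  path d0:H0→d1:-→d2:-→d3:-→d4:-→d5:-→d6:-→d7:-→d8:-→d9:-→d10:-→d11:-→d12:-→d13:-→d14:-→d15:-→d16:-→d17:-→d18:-→d19:-→d20:-→d21:-→d22:-→d23:-→d24:-→d25:-→d26:-→d27:-→d28:H0  best=H0
  add 184.128.0.0/12 -> H3 at depth 12
  add 184.0.0.0/8 -> H3 at depth 8
  del 184.0.0.0/8 (clear depth 8)
  ? 184.142.141.192  path d0:H0→d1:-→d2:-→d3:-→d4:-→d5:-→d6:-→d7:-→d8:-→d9:-→d10:-→d11:-→d12:H3→d13:-→d14:-→d15:-→d16:-→d17:-→d18:-→d19:-→d20:-→d21:-→d22:-→d23:-→d24:-→d25:-→d26:-→d27:-→d28:H0  best=H0
  add 65.57.134.0/26 -> H3 at depth 26
  del 244.75.224.0/20 (clear depth 20)
  ? 65.57.134.28  path d0:H0→d1:-→d2:-→d3:-→d4:-→d5:-→d6:-→d7:-→d8:-→d9:-→d10:-→d11:-→d12:-→d13:-→d14:H2→d15:-→d16:-→d17:-→d18:-→d19:-→d20:-→d21:-→d22:-→d23:-→d24:-→d25:-→d26:H3→d27:-→d28:-→d29:-→d30:H0→d31:-→d32:H3  best=H3
  ? 65.57.134.18  path d0:H0→d1:-→d2:-→d3:-→d4:-→d5:-→d6:-→d7:-→d8:-→d9:-→d10:-→d11:-→d12:-→d13:-→d14:H2→d15:-→d16:-→d17:-→d18:-→d19:-→d20:-→d21:-→d22:-→d23:-→d24:-→d25:-→d26:H3→d27:-→d28:-  best=H3
  ? 242.133.208.69  path d0:H0→d1:-→d2:-→d3:-→d4:-→d5:-  best=H0

== LOOKUPS ==
["H3","H1","H0","H1","H2","H3","H0","H0","H3","H3","H0"]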